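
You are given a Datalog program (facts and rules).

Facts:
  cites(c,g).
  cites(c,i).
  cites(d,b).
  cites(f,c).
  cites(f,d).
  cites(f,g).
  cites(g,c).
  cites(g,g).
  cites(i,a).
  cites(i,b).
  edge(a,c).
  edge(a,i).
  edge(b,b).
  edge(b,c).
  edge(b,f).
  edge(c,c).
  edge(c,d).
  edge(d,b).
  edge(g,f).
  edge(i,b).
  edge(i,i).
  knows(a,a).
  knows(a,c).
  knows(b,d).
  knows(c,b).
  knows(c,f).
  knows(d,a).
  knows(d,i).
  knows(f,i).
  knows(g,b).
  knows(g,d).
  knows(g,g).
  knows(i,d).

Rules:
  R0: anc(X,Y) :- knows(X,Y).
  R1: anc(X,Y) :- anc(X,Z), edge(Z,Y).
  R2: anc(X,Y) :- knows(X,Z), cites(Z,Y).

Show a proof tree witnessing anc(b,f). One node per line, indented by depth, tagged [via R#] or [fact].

anc(b,f)  [via R1]
  anc(b,b)  [via R2]
    knows(b,d)  [fact]
    cites(d,b)  [fact]
  edge(b,f)  [fact]

round 1: derive anc(a,a) via R0 from knows(a,a)
round 1: derive anc(a,c) via R0 from knows(a,c)
round 1: derive anc(b,d) via R0 from knows(b,d)
round 1: derive anc(c,b) via R0 from knows(c,b)
round 1: derive anc(c,f) via R0 from knows(c,f)
round 1: derive anc(d,a) via R0 from knows(d,a)
round 1: derive anc(d,i) via R0 from knows(d,i)
round 1: derive anc(f,i) via R0 from knows(f,i)
round 1: derive anc(g,b) via R0 from knows(g,b)
round 1: derive anc(g,d) via R0 from knows(g,d)
round 1: derive anc(g,g) via R0 from knows(g,g)
round 1: derive anc(i,d) via R0 from knows(i,d)
round 1: derive anc(a,g) via R2 from knows(a,c), cites(c,g)
round 1: derive anc(a,i) via R2 from knows(a,c), cites(c,i)
round 1: derive anc(b,b) via R2 from knows(b,d), cites(d,b)
round 1: derive anc(c,c) via R2 from knows(c,f), cites(f,c)
round 1: derive anc(c,d) via R2 from knows(c,f), cites(f,d)
round 1: derive anc(c,g) via R2 from knows(c,f), cites(f,g)
round 1: derive anc(d,b) via R2 from knows(d,i), cites(i,b)
round 1: derive anc(f,a) via R2 from knows(f,i), cites(i,a)
round 1: derive anc(f,b) via R2 from knows(f,i), cites(i,b)
round 1: derive anc(g,c) via R2 from knows(g,g), cites(g,c)
round 1: derive anc(i,b) via R2 from knows(i,d), cites(d,b)
round 2: derive anc(a,b) via R1 from anc(a,i), edge(i,b)
round 2: derive anc(a,d) via R1 from anc(a,c), edge(c,d)
round 2: derive anc(a,f) via R1 from anc(a,g), edge(g,f)
round 2: derive anc(b,c) via R1 from anc(b,b), edge(b,c)
round 2: derive anc(b,f) via R1 from anc(b,b), edge(b,f)
round 2: derive anc(d,c) via R1 from anc(d,a), edge(a,c)
round 2: derive anc(d,f) via R1 from anc(d,b), edge(b,f)
round 2: derive anc(f,c) via R1 from anc(f,a), edge(a,c)
round 2: derive anc(f,f) via R1 from anc(f,b), edge(b,f)
round 2: derive anc(g,f) via R1 from anc(g,b), edge(b,f)
round 2: derive anc(i,c) via R1 from anc(i,b), edge(b,c)
round 2: derive anc(i,f) via R1 from anc(i,b), edge(b,f)
round 3: derive anc(d,d) via R1 from anc(d,c), edge(c,d)
round 3: derive anc(f,d) via R1 from anc(f,c), edge(c,d)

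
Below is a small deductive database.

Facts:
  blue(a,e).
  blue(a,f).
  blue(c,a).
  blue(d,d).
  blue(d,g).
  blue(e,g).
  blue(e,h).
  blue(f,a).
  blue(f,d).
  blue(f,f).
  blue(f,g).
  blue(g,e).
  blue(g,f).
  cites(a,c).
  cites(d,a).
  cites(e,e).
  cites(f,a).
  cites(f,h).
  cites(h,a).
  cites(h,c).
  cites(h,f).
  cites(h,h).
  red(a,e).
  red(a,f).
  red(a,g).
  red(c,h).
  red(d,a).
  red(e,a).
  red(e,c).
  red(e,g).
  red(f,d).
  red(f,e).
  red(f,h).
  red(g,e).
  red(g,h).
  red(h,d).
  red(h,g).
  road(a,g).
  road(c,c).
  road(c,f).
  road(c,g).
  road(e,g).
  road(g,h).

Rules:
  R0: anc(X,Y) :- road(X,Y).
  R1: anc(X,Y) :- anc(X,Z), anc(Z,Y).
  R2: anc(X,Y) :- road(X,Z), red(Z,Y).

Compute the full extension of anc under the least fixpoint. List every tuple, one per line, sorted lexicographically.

round 1: derive anc(a,g) via R0 from road(a,g)
round 1: derive anc(c,c) via R0 from road(c,c)
round 1: derive anc(c,f) via R0 from road(c,f)
round 1: derive anc(c,g) via R0 from road(c,g)
round 1: derive anc(e,g) via R0 from road(e,g)
round 1: derive anc(g,h) via R0 from road(g,h)
round 1: derive anc(a,e) via R2 from road(a,g), red(g,e)
round 1: derive anc(a,h) via R2 from road(a,g), red(g,h)
round 1: derive anc(c,d) via R2 from road(c,f), red(f,d)
round 1: derive anc(c,e) via R2 from road(c,f), red(f,e)
round 1: derive anc(c,h) via R2 from road(c,c), red(c,h)
round 1: derive anc(e,e) via R2 from road(e,g), red(g,e)
round 1: derive anc(e,h) via R2 from road(e,g), red(g,h)
round 1: derive anc(g,d) via R2 from road(g,h), red(h,d)
round 1: derive anc(g,g) via R2 from road(g,h), red(h,g)
round 2: derive anc(a,d) via R1 from anc(a,g), anc(g,d)
round 2: derive anc(e,d) via R1 from anc(e,g), anc(g,d)

anc(a,d)
anc(a,e)
anc(a,g)
anc(a,h)
anc(c,c)
anc(c,d)
anc(c,e)
anc(c,f)
anc(c,g)
anc(c,h)
anc(e,d)
anc(e,e)
anc(e,g)
anc(e,h)
anc(g,d)
anc(g,g)
anc(g,h)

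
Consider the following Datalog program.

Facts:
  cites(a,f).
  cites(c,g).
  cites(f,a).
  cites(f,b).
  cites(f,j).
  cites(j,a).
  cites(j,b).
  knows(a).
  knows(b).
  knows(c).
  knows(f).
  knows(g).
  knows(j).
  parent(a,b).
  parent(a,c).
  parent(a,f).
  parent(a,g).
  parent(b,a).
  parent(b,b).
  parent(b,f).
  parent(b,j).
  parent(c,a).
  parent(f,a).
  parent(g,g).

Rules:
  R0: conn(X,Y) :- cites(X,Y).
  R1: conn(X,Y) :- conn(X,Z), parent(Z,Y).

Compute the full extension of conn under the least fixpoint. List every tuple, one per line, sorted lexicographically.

conn(a,a)
conn(a,b)
conn(a,c)
conn(a,f)
conn(a,g)
conn(a,j)
conn(c,g)
conn(f,a)
conn(f,b)
conn(f,c)
conn(f,f)
conn(f,g)
conn(f,j)
conn(j,a)
conn(j,b)
conn(j,c)
conn(j,f)
conn(j,g)
conn(j,j)

round 1: derive conn(a,f) via R0 from cites(a,f)
round 1: derive conn(c,g) via R0 from cites(c,g)
round 1: derive conn(f,a) via R0 from cites(f,a)
round 1: derive conn(f,b) via R0 from cites(f,b)
round 1: derive conn(f,j) via R0 from cites(f,j)
round 1: derive conn(j,a) via R0 from cites(j,a)
round 1: derive conn(j,b) via R0 from cites(j,b)
round 2: derive conn(a,a) via R1 from conn(a,f), parent(f,a)
round 2: derive conn(f,c) via R1 from conn(f,a), parent(a,c)
round 2: derive conn(f,f) via R1 from conn(f,a), parent(a,f)
round 2: derive conn(f,g) via R1 from conn(f,a), parent(a,g)
round 2: derive conn(j,c) via R1 from conn(j,a), parent(a,c)
round 2: derive conn(j,f) via R1 from conn(j,a), parent(a,f)
round 2: derive conn(j,g) via R1 from conn(j,a), parent(a,g)
round 2: derive conn(j,j) via R1 from conn(j,b), parent(b,j)
round 3: derive conn(a,b) via R1 from conn(a,a), parent(a,b)
round 3: derive conn(a,c) via R1 from conn(a,a), parent(a,c)
round 3: derive conn(a,g) via R1 from conn(a,a), parent(a,g)
round 4: derive conn(a,j) via R1 from conn(a,b), parent(b,j)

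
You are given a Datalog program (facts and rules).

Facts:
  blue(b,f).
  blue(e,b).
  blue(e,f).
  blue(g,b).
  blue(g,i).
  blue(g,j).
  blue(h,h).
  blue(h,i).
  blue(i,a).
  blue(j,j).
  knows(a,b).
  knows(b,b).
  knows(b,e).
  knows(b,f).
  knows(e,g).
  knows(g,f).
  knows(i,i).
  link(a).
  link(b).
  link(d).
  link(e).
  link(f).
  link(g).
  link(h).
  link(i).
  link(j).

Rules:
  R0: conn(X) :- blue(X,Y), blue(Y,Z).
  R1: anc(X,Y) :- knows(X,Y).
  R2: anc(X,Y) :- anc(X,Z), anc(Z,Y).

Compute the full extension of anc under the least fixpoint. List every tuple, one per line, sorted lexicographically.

round 1: derive anc(a,b) via R1 from knows(a,b)
round 1: derive anc(b,b) via R1 from knows(b,b)
round 1: derive anc(b,e) via R1 from knows(b,e)
round 1: derive anc(b,f) via R1 from knows(b,f)
round 1: derive anc(e,g) via R1 from knows(e,g)
round 1: derive anc(g,f) via R1 from knows(g,f)
round 1: derive anc(i,i) via R1 from knows(i,i)
round 2: derive anc(a,e) via R2 from anc(a,b), anc(b,e)
round 2: derive anc(a,f) via R2 from anc(a,b), anc(b,f)
round 2: derive anc(b,g) via R2 from anc(b,e), anc(e,g)
round 2: derive anc(e,f) via R2 from anc(e,g), anc(g,f)
round 3: derive anc(a,g) via R2 from anc(a,b), anc(b,g)

anc(a,b)
anc(a,e)
anc(a,f)
anc(a,g)
anc(b,b)
anc(b,e)
anc(b,f)
anc(b,g)
anc(e,f)
anc(e,g)
anc(g,f)
anc(i,i)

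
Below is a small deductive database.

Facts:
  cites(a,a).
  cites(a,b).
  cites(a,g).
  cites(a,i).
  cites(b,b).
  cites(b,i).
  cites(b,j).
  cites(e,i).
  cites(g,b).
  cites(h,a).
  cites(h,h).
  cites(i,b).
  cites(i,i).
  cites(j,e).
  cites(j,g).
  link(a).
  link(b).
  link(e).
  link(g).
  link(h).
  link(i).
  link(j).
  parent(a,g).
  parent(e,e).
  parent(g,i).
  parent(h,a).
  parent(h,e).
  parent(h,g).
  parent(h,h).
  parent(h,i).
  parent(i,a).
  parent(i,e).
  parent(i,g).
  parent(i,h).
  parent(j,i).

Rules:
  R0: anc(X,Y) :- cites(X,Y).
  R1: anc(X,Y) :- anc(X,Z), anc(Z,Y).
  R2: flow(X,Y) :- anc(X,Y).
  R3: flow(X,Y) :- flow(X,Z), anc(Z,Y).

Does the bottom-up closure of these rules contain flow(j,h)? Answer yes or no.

no

round 1: derive anc(a,a) via R0 from cites(a,a)
round 1: derive anc(a,b) via R0 from cites(a,b)
round 1: derive anc(a,g) via R0 from cites(a,g)
round 1: derive anc(a,i) via R0 from cites(a,i)
round 1: derive anc(b,b) via R0 from cites(b,b)
round 1: derive anc(b,i) via R0 from cites(b,i)
round 1: derive anc(b,j) via R0 from cites(b,j)
round 1: derive anc(e,i) via R0 from cites(e,i)
round 1: derive anc(g,b) via R0 from cites(g,b)
round 1: derive anc(h,a) via R0 from cites(h,a)
round 1: derive anc(h,h) via R0 from cites(h,h)
round 1: derive anc(i,b) via R0 from cites(i,b)
round 1: derive anc(i,i) via R0 from cites(i,i)
round 1: derive anc(j,e) via R0 from cites(j,e)
round 1: derive anc(j,g) via R0 from cites(j,g)
round 2: derive anc(a,j) via R1 from anc(a,b), anc(b,j)
round 2: derive anc(b,e) via R1 from anc(b,j), anc(j,e)
round 2: derive anc(b,g) via R1 from anc(b,j), anc(j,g)
round 2: derive anc(e,b) via R1 from anc(e,i), anc(i,b)
round 2: derive anc(g,i) via R1 from anc(g,b), anc(b,i)
round 2: derive anc(g,j) via R1 from anc(g,b), anc(b,j)
round 2: derive anc(h,b) via R1 from anc(h,a), anc(a,b)
round 2: derive anc(h,g) via R1 from anc(h,a), anc(a,g)
round 2: derive anc(h,i) via R1 from anc(h,a), anc(a,i)
round 2: derive anc(i,j) via R1 from anc(i,b), anc(b,j)
round 2: derive anc(j,b) via R1 from anc(j,g), anc(g,b)
round 2: derive anc(j,i) via R1 from anc(j,e), anc(e,i)
round 2: derive flow(a,a) via R2 from anc(a,a)
round 2: derive flow(a,b) via R2 from anc(a,b)
round 2: derive flow(a,g) via R2 from anc(a,g)
round 2: derive flow(a,i) via R2 from anc(a,i)
round 2: derive flow(b,b) via R2 from anc(b,b)
round 2: derive flow(b,i) via R2 from anc(b,i)
round 2: derive flow(b,j) via R2 from anc(b,j)
round 2: derive flow(e,i) via R2 from anc(e,i)
round 2: derive flow(g,b) via R2 from anc(g,b)
round 2: derive flow(h,a) via R2 from anc(h,a)
round 2: derive flow(h,h) via R2 from anc(h,h)
round 2: derive flow(i,b) via R2 from anc(i,b)
round 2: derive flow(i,i) via R2 from anc(i,i)
round 2: derive flow(j,e) via R2 from anc(j,e)
round 2: derive flow(j,g) via R2 from anc(j,g)
round 3: derive anc(a,e) via R1 from anc(a,b), anc(b,e)
round 3: derive anc(e,e) via R1 from anc(e,b), anc(b,e)
round 3: derive anc(e,g) via R1 from anc(e,b), anc(b,g)
round 3: derive anc(e,j) via R1 from anc(e,b), anc(b,j)
round 3: derive anc(g,e) via R1 from anc(g,b), anc(b,e)
round 3: derive anc(g,g) via R1 from anc(g,b), anc(b,g)
round 3: derive anc(h,e) via R1 from anc(h,b), anc(b,e)
round 3: derive anc(h,j) via R1 from anc(h,a), anc(a,j)
round 3: derive anc(i,e) via R1 from anc(i,b), anc(b,e)
round 3: derive anc(i,g) via R1 from anc(i,b), anc(b,g)
round 3: derive anc(j,j) via R1 from anc(j,b), anc(b,j)
round 3: derive flow(a,j) via R2 from anc(a,j)
round 3: derive flow(b,e) via R2 from anc(b,e)
round 3: derive flow(b,g) via R2 from anc(b,g)
round 3: derive flow(e,b) via R2 from anc(e,b)
round 3: derive flow(g,i) via R2 from anc(g,i)
round 3: derive flow(g,j) via R2 from anc(g,j)
round 3: derive flow(h,b) via R2 from anc(h,b)
round 3: derive flow(h,g) via R2 from anc(h,g)
round 3: derive flow(h,i) via R2 from anc(h,i)
round 3: derive flow(i,j) via R2 from anc(i,j)
round 3: derive flow(j,b) via R2 from anc(j,b)
round 3: derive flow(j,i) via R2 from anc(j,i)
round 3: derive flow(a,e) via R3 from flow(a,b), anc(b,e)
round 3: derive flow(e,j) via R3 from flow(e,i), anc(i,j)
round 3: derive flow(g,e) via R3 from flow(g,b), anc(b,e)
round 3: derive flow(g,g) via R3 from flow(g,b), anc(b,g)
round 3: derive flow(h,j) via R3 from flow(h,a), anc(a,j)
round 3: derive flow(i,e) via R3 from flow(i,b), anc(b,e)
round 3: derive flow(i,g) via R3 from flow(i,b), anc(b,g)
round 3: derive flow(j,j) via R3 from flow(j,g), anc(g,j)
round 4: derive flow(e,e) via R2 from anc(e,e)
round 4: derive flow(e,g) via R2 from anc(e,g)
round 4: derive flow(h,e) via R2 from anc(h,e)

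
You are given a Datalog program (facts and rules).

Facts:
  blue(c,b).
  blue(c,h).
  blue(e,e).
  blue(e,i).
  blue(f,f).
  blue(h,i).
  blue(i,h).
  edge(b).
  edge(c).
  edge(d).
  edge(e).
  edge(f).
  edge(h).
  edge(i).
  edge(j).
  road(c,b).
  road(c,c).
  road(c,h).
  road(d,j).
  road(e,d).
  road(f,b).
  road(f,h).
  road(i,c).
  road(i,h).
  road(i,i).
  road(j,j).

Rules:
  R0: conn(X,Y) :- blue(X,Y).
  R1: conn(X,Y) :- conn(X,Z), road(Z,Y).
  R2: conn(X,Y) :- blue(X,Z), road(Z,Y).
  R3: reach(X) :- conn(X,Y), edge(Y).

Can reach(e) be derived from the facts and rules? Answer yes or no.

round 1: derive conn(c,b) via R0 from blue(c,b)
round 1: derive conn(c,h) via R0 from blue(c,h)
round 1: derive conn(e,e) via R0 from blue(e,e)
round 1: derive conn(e,i) via R0 from blue(e,i)
round 1: derive conn(f,f) via R0 from blue(f,f)
round 1: derive conn(h,i) via R0 from blue(h,i)
round 1: derive conn(i,h) via R0 from blue(i,h)
round 1: derive conn(e,c) via R2 from blue(e,i), road(i,c)
round 1: derive conn(e,d) via R2 from blue(e,e), road(e,d)
round 1: derive conn(e,h) via R2 from blue(e,i), road(i,h)
round 1: derive conn(f,b) via R2 from blue(f,f), road(f,b)
round 1: derive conn(f,h) via R2 from blue(f,f), road(f,h)
round 1: derive conn(h,c) via R2 from blue(h,i), road(i,c)
round 1: derive conn(h,h) via R2 from blue(h,i), road(i,h)
round 2: derive conn(e,b) via R1 from conn(e,c), road(c,b)
round 2: derive conn(e,j) via R1 from conn(e,d), road(d,j)
round 2: derive conn(h,b) via R1 from conn(h,c), road(c,b)
round 2: derive reach(c) via R3 from conn(c,b), edge(b)
round 2: derive reach(e) via R3 from conn(e,c), edge(c)
round 2: derive reach(f) via R3 from conn(f,b), edge(b)
round 2: derive reach(h) via R3 from conn(h,c), edge(c)
round 2: derive reach(i) via R3 from conn(i,h), edge(h)

yes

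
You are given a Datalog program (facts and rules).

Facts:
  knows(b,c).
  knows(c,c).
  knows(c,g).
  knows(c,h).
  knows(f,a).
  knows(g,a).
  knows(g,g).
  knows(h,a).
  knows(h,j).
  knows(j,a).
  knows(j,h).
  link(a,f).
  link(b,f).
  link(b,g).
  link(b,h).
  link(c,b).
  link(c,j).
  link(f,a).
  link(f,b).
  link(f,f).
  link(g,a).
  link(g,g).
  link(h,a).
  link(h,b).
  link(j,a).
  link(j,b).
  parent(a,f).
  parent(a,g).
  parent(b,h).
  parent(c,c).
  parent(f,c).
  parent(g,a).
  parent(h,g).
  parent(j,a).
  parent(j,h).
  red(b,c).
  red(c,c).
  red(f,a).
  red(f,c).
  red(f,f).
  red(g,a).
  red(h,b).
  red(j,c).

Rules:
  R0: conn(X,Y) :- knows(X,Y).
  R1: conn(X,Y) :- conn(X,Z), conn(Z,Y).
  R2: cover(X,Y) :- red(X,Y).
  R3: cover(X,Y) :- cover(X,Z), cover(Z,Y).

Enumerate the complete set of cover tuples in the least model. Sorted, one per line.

cover(b,c)
cover(c,c)
cover(f,a)
cover(f,c)
cover(f,f)
cover(g,a)
cover(h,b)
cover(h,c)
cover(j,c)

round 1: derive cover(b,c) via R2 from red(b,c)
round 1: derive cover(c,c) via R2 from red(c,c)
round 1: derive cover(f,a) via R2 from red(f,a)
round 1: derive cover(f,c) via R2 from red(f,c)
round 1: derive cover(f,f) via R2 from red(f,f)
round 1: derive cover(g,a) via R2 from red(g,a)
round 1: derive cover(h,b) via R2 from red(h,b)
round 1: derive cover(j,c) via R2 from red(j,c)
round 2: derive cover(h,c) via R3 from cover(h,b), cover(b,c)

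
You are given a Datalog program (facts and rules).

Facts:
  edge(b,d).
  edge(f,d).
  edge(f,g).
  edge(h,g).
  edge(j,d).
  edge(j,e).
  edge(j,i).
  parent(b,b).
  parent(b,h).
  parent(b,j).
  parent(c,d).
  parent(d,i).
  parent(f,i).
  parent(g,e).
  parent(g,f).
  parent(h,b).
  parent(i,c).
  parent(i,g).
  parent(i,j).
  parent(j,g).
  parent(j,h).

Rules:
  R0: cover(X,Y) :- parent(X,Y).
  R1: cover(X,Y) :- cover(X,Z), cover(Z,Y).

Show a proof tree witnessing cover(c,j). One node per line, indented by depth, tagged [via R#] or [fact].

cover(c,j)  [via R1]
  cover(c,d)  [via R0]
    parent(c,d)  [fact]
  cover(d,j)  [via R1]
    cover(d,i)  [via R0]
      parent(d,i)  [fact]
    cover(i,j)  [via R0]
      parent(i,j)  [fact]

round 1: derive cover(b,b) via R0 from parent(b,b)
round 1: derive cover(b,h) via R0 from parent(b,h)
round 1: derive cover(b,j) via R0 from parent(b,j)
round 1: derive cover(c,d) via R0 from parent(c,d)
round 1: derive cover(d,i) via R0 from parent(d,i)
round 1: derive cover(f,i) via R0 from parent(f,i)
round 1: derive cover(g,e) via R0 from parent(g,e)
round 1: derive cover(g,f) via R0 from parent(g,f)
round 1: derive cover(h,b) via R0 from parent(h,b)
round 1: derive cover(i,c) via R0 from parent(i,c)
round 1: derive cover(i,g) via R0 from parent(i,g)
round 1: derive cover(i,j) via R0 from parent(i,j)
round 1: derive cover(j,g) via R0 from parent(j,g)
round 1: derive cover(j,h) via R0 from parent(j,h)
round 2: derive cover(b,g) via R1 from cover(b,j), cover(j,g)
round 2: derive cover(c,i) via R1 from cover(c,d), cover(d,i)
round 2: derive cover(d,c) via R1 from cover(d,i), cover(i,c)
round 2: derive cover(d,g) via R1 from cover(d,i), cover(i,g)
round 2: derive cover(d,j) via R1 from cover(d,i), cover(i,j)
round 2: derive cover(f,c) via R1 from cover(f,i), cover(i,c)
round 2: derive cover(f,g) via R1 from cover(f,i), cover(i,g)
round 2: derive cover(f,j) via R1 from cover(f,i), cover(i,j)
round 2: derive cover(g,i) via R1 from cover(g,f), cover(f,i)
round 2: derive cover(h,h) via R1 from cover(h,b), cover(b,h)
round 2: derive cover(h,j) via R1 from cover(h,b), cover(b,j)
round 2: derive cover(i,d) via R1 from cover(i,c), cover(c,d)
round 2: derive cover(i,e) via R1 from cover(i,g), cover(g,e)
round 2: derive cover(i,f) via R1 from cover(i,g), cover(g,f)
round 2: derive cover(i,h) via R1 from cover(i,j), cover(j,h)
round 2: derive cover(j,b) via R1 from cover(j,h), cover(h,b)
round 2: derive cover(j,e) via R1 from cover(j,g), cover(g,e)
round 2: derive cover(j,f) via R1 from cover(j,g), cover(g,f)
round 3: derive cover(b,e) via R1 from cover(b,g), cover(g,e)
round 3: derive cover(b,f) via R1 from cover(b,g), cover(g,f)
round 3: derive cover(b,i) via R1 from cover(b,g), cover(g,i)
round 3: derive cover(c,c) via R1 from cover(c,d), cover(d,c)
round 3: derive cover(c,e) via R1 from cover(c,i), cover(i,e)
round 3: derive cover(c,f) via R1 from cover(c,i), cover(i,f)
round 3: derive cover(c,g) via R1 from cover(c,d), cover(d,g)
round 3: derive cover(c,h) via R1 from cover(c,i), cover(i,h)
round 3: derive cover(c,j) via R1 from cover(c,d), cover(d,j)
round 3: derive cover(d,b) via R1 from cover(d,j), cover(j,b)
round 3: derive cover(d,d) via R1 from cover(d,c), cover(c,d)
round 3: derive cover(d,e) via R1 from cover(d,g), cover(g,e)
round 3: derive cover(d,f) via R1 from cover(d,g), cover(g,f)
round 3: derive cover(d,h) via R1 from cover(d,i), cover(i,h)
round 3: derive cover(f,b) via R1 from cover(f,j), cover(j,b)
round 3: derive cover(f,d) via R1 from cover(f,c), cover(c,d)
round 3: derive cover(f,e) via R1 from cover(f,g), cover(g,e)
round 3: derive cover(f,f) via R1 from cover(f,g), cover(g,f)
round 3: derive cover(f,h) via R1 from cover(f,i), cover(i,h)
round 3: derive cover(g,c) via R1 from cover(g,f), cover(f,c)
round 3: derive cover(g,d) via R1 from cover(g,i), cover(i,d)
round 3: derive cover(g,g) via R1 from cover(g,f), cover(f,g)
round 3: derive cover(g,h) via R1 from cover(g,i), cover(i,h)
round 3: derive cover(g,j) via R1 from cover(g,f), cover(f,j)
round 3: derive cover(h,e) via R1 from cover(h,j), cover(j,e)
round 3: derive cover(h,f) via R1 from cover(h,j), cover(j,f)
round 3: derive cover(h,g) via R1 from cover(h,b), cover(b,g)
round 3: derive cover(i,b) via R1 from cover(i,h), cover(h,b)
round 3: derive cover(i,i) via R1 from cover(i,c), cover(c,i)
round 3: derive cover(j,c) via R1 from cover(j,f), cover(f,c)
round 3: derive cover(j,i) via R1 from cover(j,f), cover(f,i)
round 3: derive cover(j,j) via R1 from cover(j,b), cover(b,j)
round 4: derive cover(b,c) via R1 from cover(b,f), cover(f,c)
round 4: derive cover(b,d) via R1 from cover(b,f), cover(f,d)
round 4: derive cover(c,b) via R1 from cover(c,d), cover(d,b)
round 4: derive cover(g,b) via R1 from cover(g,d), cover(d,b)
round 4: derive cover(h,c) via R1 from cover(h,f), cover(f,c)
round 4: derive cover(h,d) via R1 from cover(h,f), cover(f,d)
round 4: derive cover(h,i) via R1 from cover(h,b), cover(b,i)
round 4: derive cover(j,d) via R1 from cover(j,c), cover(c,d)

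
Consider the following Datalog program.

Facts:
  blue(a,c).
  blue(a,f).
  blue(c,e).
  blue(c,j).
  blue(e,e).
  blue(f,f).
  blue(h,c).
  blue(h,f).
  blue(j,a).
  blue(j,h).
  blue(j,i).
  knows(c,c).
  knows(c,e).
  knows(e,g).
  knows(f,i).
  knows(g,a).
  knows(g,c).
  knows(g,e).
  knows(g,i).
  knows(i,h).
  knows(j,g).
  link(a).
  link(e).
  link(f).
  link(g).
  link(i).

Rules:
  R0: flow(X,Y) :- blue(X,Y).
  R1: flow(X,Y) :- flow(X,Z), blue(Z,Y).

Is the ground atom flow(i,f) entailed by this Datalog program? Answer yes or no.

round 1: derive flow(a,c) via R0 from blue(a,c)
round 1: derive flow(a,f) via R0 from blue(a,f)
round 1: derive flow(c,e) via R0 from blue(c,e)
round 1: derive flow(c,j) via R0 from blue(c,j)
round 1: derive flow(e,e) via R0 from blue(e,e)
round 1: derive flow(f,f) via R0 from blue(f,f)
round 1: derive flow(h,c) via R0 from blue(h,c)
round 1: derive flow(h,f) via R0 from blue(h,f)
round 1: derive flow(j,a) via R0 from blue(j,a)
round 1: derive flow(j,h) via R0 from blue(j,h)
round 1: derive flow(j,i) via R0 from blue(j,i)
round 2: derive flow(a,e) via R1 from flow(a,c), blue(c,e)
round 2: derive flow(a,j) via R1 from flow(a,c), blue(c,j)
round 2: derive flow(c,a) via R1 from flow(c,j), blue(j,a)
round 2: derive flow(c,h) via R1 from flow(c,j), blue(j,h)
round 2: derive flow(c,i) via R1 from flow(c,j), blue(j,i)
round 2: derive flow(h,e) via R1 from flow(h,c), blue(c,e)
round 2: derive flow(h,j) via R1 from flow(h,c), blue(c,j)
round 2: derive flow(j,c) via R1 from flow(j,a), blue(a,c)
round 2: derive flow(j,f) via R1 from flow(j,a), blue(a,f)
round 3: derive flow(a,a) via R1 from flow(a,j), blue(j,a)
round 3: derive flow(a,h) via R1 from flow(a,j), blue(j,h)
round 3: derive flow(a,i) via R1 from flow(a,j), blue(j,i)
round 3: derive flow(c,c) via R1 from flow(c,a), blue(a,c)
round 3: derive flow(c,f) via R1 from flow(c,a), blue(a,f)
round 3: derive flow(h,a) via R1 from flow(h,j), blue(j,a)
round 3: derive flow(h,h) via R1 from flow(h,j), blue(j,h)
round 3: derive flow(h,i) via R1 from flow(h,j), blue(j,i)
round 3: derive flow(j,e) via R1 from flow(j,c), blue(c,e)
round 3: derive flow(j,j) via R1 from flow(j,c), blue(c,j)

no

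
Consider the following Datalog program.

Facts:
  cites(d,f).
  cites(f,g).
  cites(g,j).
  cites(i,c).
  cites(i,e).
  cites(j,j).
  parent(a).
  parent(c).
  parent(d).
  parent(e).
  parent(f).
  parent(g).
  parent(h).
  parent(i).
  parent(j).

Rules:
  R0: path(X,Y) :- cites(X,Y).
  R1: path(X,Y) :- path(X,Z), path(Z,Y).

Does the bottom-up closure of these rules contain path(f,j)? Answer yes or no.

yes

round 1: derive path(d,f) via R0 from cites(d,f)
round 1: derive path(f,g) via R0 from cites(f,g)
round 1: derive path(g,j) via R0 from cites(g,j)
round 1: derive path(i,c) via R0 from cites(i,c)
round 1: derive path(i,e) via R0 from cites(i,e)
round 1: derive path(j,j) via R0 from cites(j,j)
round 2: derive path(d,g) via R1 from path(d,f), path(f,g)
round 2: derive path(f,j) via R1 from path(f,g), path(g,j)
round 3: derive path(d,j) via R1 from path(d,f), path(f,j)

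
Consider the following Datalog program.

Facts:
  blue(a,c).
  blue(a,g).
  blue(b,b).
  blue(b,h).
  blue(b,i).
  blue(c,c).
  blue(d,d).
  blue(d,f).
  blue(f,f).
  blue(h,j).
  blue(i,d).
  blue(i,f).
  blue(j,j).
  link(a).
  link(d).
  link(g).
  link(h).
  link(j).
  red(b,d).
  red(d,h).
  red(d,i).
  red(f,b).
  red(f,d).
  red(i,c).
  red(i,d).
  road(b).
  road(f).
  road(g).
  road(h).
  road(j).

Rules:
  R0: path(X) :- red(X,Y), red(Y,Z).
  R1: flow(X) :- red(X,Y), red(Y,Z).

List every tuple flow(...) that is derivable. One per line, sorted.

round 1: derive flow(b) via R1 from red(b,d), red(d,h)
round 1: derive flow(d) via R1 from red(d,i), red(i,c)
round 1: derive flow(f) via R1 from red(f,b), red(b,d)
round 1: derive flow(i) via R1 from red(i,d), red(d,h)

flow(b)
flow(d)
flow(f)
flow(i)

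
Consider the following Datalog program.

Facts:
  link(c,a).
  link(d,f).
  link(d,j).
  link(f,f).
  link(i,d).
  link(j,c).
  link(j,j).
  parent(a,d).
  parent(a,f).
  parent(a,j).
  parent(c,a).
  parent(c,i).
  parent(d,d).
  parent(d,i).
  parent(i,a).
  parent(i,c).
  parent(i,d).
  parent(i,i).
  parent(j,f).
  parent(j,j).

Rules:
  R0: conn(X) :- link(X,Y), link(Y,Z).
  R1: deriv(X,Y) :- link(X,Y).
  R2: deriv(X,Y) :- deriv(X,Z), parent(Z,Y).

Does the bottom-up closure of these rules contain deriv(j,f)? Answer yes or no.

yes

round 1: derive deriv(c,a) via R1 from link(c,a)
round 1: derive deriv(d,f) via R1 from link(d,f)
round 1: derive deriv(d,j) via R1 from link(d,j)
round 1: derive deriv(f,f) via R1 from link(f,f)
round 1: derive deriv(i,d) via R1 from link(i,d)
round 1: derive deriv(j,c) via R1 from link(j,c)
round 1: derive deriv(j,j) via R1 from link(j,j)
round 2: derive deriv(c,d) via R2 from deriv(c,a), parent(a,d)
round 2: derive deriv(c,f) via R2 from deriv(c,a), parent(a,f)
round 2: derive deriv(c,j) via R2 from deriv(c,a), parent(a,j)
round 2: derive deriv(i,i) via R2 from deriv(i,d), parent(d,i)
round 2: derive deriv(j,a) via R2 from deriv(j,c), parent(c,a)
round 2: derive deriv(j,f) via R2 from deriv(j,j), parent(j,f)
round 2: derive deriv(j,i) via R2 from deriv(j,c), parent(c,i)
round 3: derive deriv(c,i) via R2 from deriv(c,d), parent(d,i)
round 3: derive deriv(i,a) via R2 from deriv(i,i), parent(i,a)
round 3: derive deriv(i,c) via R2 from deriv(i,i), parent(i,c)
round 3: derive deriv(j,d) via R2 from deriv(j,a), parent(a,d)
round 4: derive deriv(c,c) via R2 from deriv(c,i), parent(i,c)
round 4: derive deriv(i,f) via R2 from deriv(i,a), parent(a,f)
round 4: derive deriv(i,j) via R2 from deriv(i,a), parent(a,j)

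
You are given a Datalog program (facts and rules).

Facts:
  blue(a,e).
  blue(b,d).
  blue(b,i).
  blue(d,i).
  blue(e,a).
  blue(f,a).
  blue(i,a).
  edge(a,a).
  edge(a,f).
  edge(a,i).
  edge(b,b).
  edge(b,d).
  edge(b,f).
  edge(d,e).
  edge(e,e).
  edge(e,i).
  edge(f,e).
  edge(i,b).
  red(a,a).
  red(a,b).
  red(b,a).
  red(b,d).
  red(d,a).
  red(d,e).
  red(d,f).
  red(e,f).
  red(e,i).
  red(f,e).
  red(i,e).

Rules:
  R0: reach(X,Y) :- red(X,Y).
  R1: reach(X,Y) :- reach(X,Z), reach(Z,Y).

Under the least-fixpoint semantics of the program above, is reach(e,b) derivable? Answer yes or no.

no

round 1: derive reach(a,a) via R0 from red(a,a)
round 1: derive reach(a,b) via R0 from red(a,b)
round 1: derive reach(b,a) via R0 from red(b,a)
round 1: derive reach(b,d) via R0 from red(b,d)
round 1: derive reach(d,a) via R0 from red(d,a)
round 1: derive reach(d,e) via R0 from red(d,e)
round 1: derive reach(d,f) via R0 from red(d,f)
round 1: derive reach(e,f) via R0 from red(e,f)
round 1: derive reach(e,i) via R0 from red(e,i)
round 1: derive reach(f,e) via R0 from red(f,e)
round 1: derive reach(i,e) via R0 from red(i,e)
round 2: derive reach(a,d) via R1 from reach(a,b), reach(b,d)
round 2: derive reach(b,b) via R1 from reach(b,a), reach(a,b)
round 2: derive reach(b,e) via R1 from reach(b,d), reach(d,e)
round 2: derive reach(b,f) via R1 from reach(b,d), reach(d,f)
round 2: derive reach(d,b) via R1 from reach(d,a), reach(a,b)
round 2: derive reach(d,i) via R1 from reach(d,e), reach(e,i)
round 2: derive reach(e,e) via R1 from reach(e,f), reach(f,e)
round 2: derive reach(f,f) via R1 from reach(f,e), reach(e,f)
round 2: derive reach(f,i) via R1 from reach(f,e), reach(e,i)
round 2: derive reach(i,f) via R1 from reach(i,e), reach(e,f)
round 2: derive reach(i,i) via R1 from reach(i,e), reach(e,i)
round 3: derive reach(a,e) via R1 from reach(a,b), reach(b,e)
round 3: derive reach(a,f) via R1 from reach(a,b), reach(b,f)
round 3: derive reach(a,i) via R1 from reach(a,d), reach(d,i)
round 3: derive reach(b,i) via R1 from reach(b,d), reach(d,i)
round 3: derive reach(d,d) via R1 from reach(d,a), reach(a,d)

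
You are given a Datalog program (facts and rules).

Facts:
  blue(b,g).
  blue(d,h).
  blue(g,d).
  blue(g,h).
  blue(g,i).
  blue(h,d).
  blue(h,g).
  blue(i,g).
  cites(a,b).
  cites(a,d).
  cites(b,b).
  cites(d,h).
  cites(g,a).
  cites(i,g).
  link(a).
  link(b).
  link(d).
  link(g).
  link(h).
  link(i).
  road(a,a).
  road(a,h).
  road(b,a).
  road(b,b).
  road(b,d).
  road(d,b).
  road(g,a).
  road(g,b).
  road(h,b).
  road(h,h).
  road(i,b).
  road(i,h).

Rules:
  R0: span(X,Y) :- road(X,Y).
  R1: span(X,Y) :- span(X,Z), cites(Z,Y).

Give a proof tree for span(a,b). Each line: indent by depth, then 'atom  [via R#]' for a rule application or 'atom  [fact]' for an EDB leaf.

span(a,b)  [via R1]
  span(a,a)  [via R0]
    road(a,a)  [fact]
  cites(a,b)  [fact]

round 1: derive span(a,a) via R0 from road(a,a)
round 1: derive span(a,h) via R0 from road(a,h)
round 1: derive span(b,a) via R0 from road(b,a)
round 1: derive span(b,b) via R0 from road(b,b)
round 1: derive span(b,d) via R0 from road(b,d)
round 1: derive span(d,b) via R0 from road(d,b)
round 1: derive span(g,a) via R0 from road(g,a)
round 1: derive span(g,b) via R0 from road(g,b)
round 1: derive span(h,b) via R0 from road(h,b)
round 1: derive span(h,h) via R0 from road(h,h)
round 1: derive span(i,b) via R0 from road(i,b)
round 1: derive span(i,h) via R0 from road(i,h)
round 2: derive span(a,b) via R1 from span(a,a), cites(a,b)
round 2: derive span(a,d) via R1 from span(a,a), cites(a,d)
round 2: derive span(b,h) via R1 from span(b,d), cites(d,h)
round 2: derive span(g,d) via R1 from span(g,a), cites(a,d)
round 3: derive span(g,h) via R1 from span(g,d), cites(d,h)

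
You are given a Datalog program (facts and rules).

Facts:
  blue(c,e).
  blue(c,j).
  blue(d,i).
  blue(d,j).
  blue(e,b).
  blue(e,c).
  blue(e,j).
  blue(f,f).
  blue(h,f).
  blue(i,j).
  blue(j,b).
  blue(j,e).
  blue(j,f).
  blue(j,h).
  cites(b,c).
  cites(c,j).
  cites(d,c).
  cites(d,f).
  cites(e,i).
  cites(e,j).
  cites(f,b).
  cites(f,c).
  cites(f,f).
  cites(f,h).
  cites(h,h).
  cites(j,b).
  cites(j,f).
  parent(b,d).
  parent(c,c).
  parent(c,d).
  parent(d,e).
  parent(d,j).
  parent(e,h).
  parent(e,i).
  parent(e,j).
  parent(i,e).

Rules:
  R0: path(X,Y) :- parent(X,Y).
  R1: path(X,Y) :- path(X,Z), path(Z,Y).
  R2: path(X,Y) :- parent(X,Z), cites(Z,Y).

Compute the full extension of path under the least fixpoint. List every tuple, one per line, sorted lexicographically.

path(b,b)
path(b,c)
path(b,d)
path(b,e)
path(b,f)
path(b,h)
path(b,i)
path(b,j)
path(c,b)
path(c,c)
path(c,d)
path(c,e)
path(c,f)
path(c,h)
path(c,i)
path(c,j)
path(d,b)
path(d,c)
path(d,d)
path(d,e)
path(d,f)
path(d,h)
path(d,i)
path(d,j)
path(e,b)
path(e,c)
path(e,d)
path(e,e)
path(e,f)
path(e,h)
path(e,i)
path(e,j)
path(i,b)
path(i,c)
path(i,d)
path(i,e)
path(i,f)
path(i,h)
path(i,i)
path(i,j)

round 1: derive path(b,d) via R0 from parent(b,d)
round 1: derive path(c,c) via R0 from parent(c,c)
round 1: derive path(c,d) via R0 from parent(c,d)
round 1: derive path(d,e) via R0 from parent(d,e)
round 1: derive path(d,j) via R0 from parent(d,j)
round 1: derive path(e,h) via R0 from parent(e,h)
round 1: derive path(e,i) via R0 from parent(e,i)
round 1: derive path(e,j) via R0 from parent(e,j)
round 1: derive path(i,e) via R0 from parent(i,e)
round 1: derive path(b,c) via R2 from parent(b,d), cites(d,c)
round 1: derive path(b,f) via R2 from parent(b,d), cites(d,f)
round 1: derive path(c,f) via R2 from parent(c,d), cites(d,f)
round 1: derive path(c,j) via R2 from parent(c,c), cites(c,j)
round 1: derive path(d,b) via R2 from parent(d,j), cites(j,b)
round 1: derive path(d,f) via R2 from parent(d,j), cites(j,f)
round 1: derive path(d,i) via R2 from parent(d,e), cites(e,i)
round 1: derive path(e,b) via R2 from parent(e,j), cites(j,b)
round 1: derive path(e,f) via R2 from parent(e,j), cites(j,f)
round 1: derive path(i,i) via R2 from parent(i,e), cites(e,i)
round 1: derive path(i,j) via R2 from parent(i,e), cites(e,j)
round 2: derive path(b,b) via R1 from path(b,d), path(d,b)
round 2: derive path(b,e) via R1 from path(b,d), path(d,e)
round 2: derive path(b,i) via R1 from path(b,d), path(d,i)
round 2: derive path(b,j) via R1 from path(b,c), path(c,j)
round 2: derive path(c,b) via R1 from path(c,d), path(d,b)
round 2: derive path(c,e) via R1 from path(c,d), path(d,e)
round 2: derive path(c,i) via R1 from path(c,d), path(d,i)
round 2: derive path(d,c) via R1 from path(d,b), path(b,c)
round 2: derive path(d,d) via R1 from path(d,b), path(b,d)
round 2: derive path(d,h) via R1 from path(d,e), path(e,h)
round 2: derive path(e,c) via R1 from path(e,b), path(b,c)
round 2: derive path(e,d) via R1 from path(e,b), path(b,d)
round 2: derive path(e,e) via R1 from path(e,i), path(i,e)
round 2: derive path(i,b) via R1 from path(i,e), path(e,b)
round 2: derive path(i,f) via R1 from path(i,e), path(e,f)
round 2: derive path(i,h) via R1 from path(i,e), path(e,h)
round 3: derive path(b,h) via R1 from path(b,d), path(d,h)
round 3: derive path(c,h) via R1 from path(c,d), path(d,h)
round 3: derive path(i,c) via R1 from path(i,b), path(b,c)
round 3: derive path(i,d) via R1 from path(i,b), path(b,d)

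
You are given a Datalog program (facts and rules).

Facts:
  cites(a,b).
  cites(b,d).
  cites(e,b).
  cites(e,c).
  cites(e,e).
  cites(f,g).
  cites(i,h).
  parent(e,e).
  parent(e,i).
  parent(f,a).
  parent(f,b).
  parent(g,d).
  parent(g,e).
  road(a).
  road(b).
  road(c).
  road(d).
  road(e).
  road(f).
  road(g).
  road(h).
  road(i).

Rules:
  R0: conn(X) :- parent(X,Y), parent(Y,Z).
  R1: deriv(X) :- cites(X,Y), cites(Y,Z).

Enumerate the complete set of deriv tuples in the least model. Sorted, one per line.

deriv(a)
deriv(e)

round 1: derive deriv(a) via R1 from cites(a,b), cites(b,d)
round 1: derive deriv(e) via R1 from cites(e,b), cites(b,d)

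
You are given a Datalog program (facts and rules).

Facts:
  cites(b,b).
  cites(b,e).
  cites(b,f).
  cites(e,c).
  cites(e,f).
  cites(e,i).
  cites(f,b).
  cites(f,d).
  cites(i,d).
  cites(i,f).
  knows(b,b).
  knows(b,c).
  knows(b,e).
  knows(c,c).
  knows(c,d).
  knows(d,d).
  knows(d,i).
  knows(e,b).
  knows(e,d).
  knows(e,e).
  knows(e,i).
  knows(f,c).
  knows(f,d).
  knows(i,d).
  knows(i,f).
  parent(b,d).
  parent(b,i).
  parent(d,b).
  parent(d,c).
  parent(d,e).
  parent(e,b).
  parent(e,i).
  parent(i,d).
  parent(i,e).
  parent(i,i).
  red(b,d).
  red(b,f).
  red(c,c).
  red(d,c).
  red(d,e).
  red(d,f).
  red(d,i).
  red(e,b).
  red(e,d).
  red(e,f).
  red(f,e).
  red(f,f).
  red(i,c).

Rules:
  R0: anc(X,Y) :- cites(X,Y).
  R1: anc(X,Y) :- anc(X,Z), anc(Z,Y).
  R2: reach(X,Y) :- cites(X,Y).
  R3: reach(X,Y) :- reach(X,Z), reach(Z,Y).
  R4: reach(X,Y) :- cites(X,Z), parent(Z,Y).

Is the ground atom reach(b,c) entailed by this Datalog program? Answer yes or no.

round 1: derive reach(b,b) via R2 from cites(b,b)
round 1: derive reach(b,e) via R2 from cites(b,e)
round 1: derive reach(b,f) via R2 from cites(b,f)
round 1: derive reach(e,c) via R2 from cites(e,c)
round 1: derive reach(e,f) via R2 from cites(e,f)
round 1: derive reach(e,i) via R2 from cites(e,i)
round 1: derive reach(f,b) via R2 from cites(f,b)
round 1: derive reach(f,d) via R2 from cites(f,d)
round 1: derive reach(i,d) via R2 from cites(i,d)
round 1: derive reach(i,f) via R2 from cites(i,f)
round 1: derive reach(b,d) via R4 from cites(b,b), parent(b,d)
round 1: derive reach(b,i) via R4 from cites(b,b), parent(b,i)
round 1: derive reach(e,d) via R4 from cites(e,i), parent(i,d)
round 1: derive reach(e,e) via R4 from cites(e,i), parent(i,e)
round 1: derive reach(f,c) via R4 from cites(f,d), parent(d,c)
round 1: derive reach(f,e) via R4 from cites(f,d), parent(d,e)
round 1: derive reach(f,i) via R4 from cites(f,b), parent(b,i)
round 1: derive reach(i,b) via R4 from cites(i,d), parent(d,b)
round 1: derive reach(i,c) via R4 from cites(i,d), parent(d,c)
round 1: derive reach(i,e) via R4 from cites(i,d), parent(d,e)
round 2: derive reach(b,c) via R3 from reach(b,e), reach(e,c)
round 2: derive reach(e,b) via R3 from reach(e,f), reach(f,b)
round 2: derive reach(f,f) via R3 from reach(f,b), reach(b,f)
round 2: derive reach(i,i) via R3 from reach(i,b), reach(b,i)

yes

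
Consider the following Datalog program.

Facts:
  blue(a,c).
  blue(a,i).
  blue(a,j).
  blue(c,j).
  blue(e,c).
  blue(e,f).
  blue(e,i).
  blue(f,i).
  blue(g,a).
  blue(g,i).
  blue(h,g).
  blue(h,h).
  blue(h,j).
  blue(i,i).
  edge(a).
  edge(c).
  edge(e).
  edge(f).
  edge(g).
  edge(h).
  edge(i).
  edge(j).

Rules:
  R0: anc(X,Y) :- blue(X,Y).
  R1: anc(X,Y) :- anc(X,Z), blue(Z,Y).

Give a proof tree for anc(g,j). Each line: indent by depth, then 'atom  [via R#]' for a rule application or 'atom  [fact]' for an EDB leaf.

anc(g,j)  [via R1]
  anc(g,a)  [via R0]
    blue(g,a)  [fact]
  blue(a,j)  [fact]

round 1: derive anc(a,c) via R0 from blue(a,c)
round 1: derive anc(a,i) via R0 from blue(a,i)
round 1: derive anc(a,j) via R0 from blue(a,j)
round 1: derive anc(c,j) via R0 from blue(c,j)
round 1: derive anc(e,c) via R0 from blue(e,c)
round 1: derive anc(e,f) via R0 from blue(e,f)
round 1: derive anc(e,i) via R0 from blue(e,i)
round 1: derive anc(f,i) via R0 from blue(f,i)
round 1: derive anc(g,a) via R0 from blue(g,a)
round 1: derive anc(g,i) via R0 from blue(g,i)
round 1: derive anc(h,g) via R0 from blue(h,g)
round 1: derive anc(h,h) via R0 from blue(h,h)
round 1: derive anc(h,j) via R0 from blue(h,j)
round 1: derive anc(i,i) via R0 from blue(i,i)
round 2: derive anc(e,j) via R1 from anc(e,c), blue(c,j)
round 2: derive anc(g,c) via R1 from anc(g,a), blue(a,c)
round 2: derive anc(g,j) via R1 from anc(g,a), blue(a,j)
round 2: derive anc(h,a) via R1 from anc(h,g), blue(g,a)
round 2: derive anc(h,i) via R1 from anc(h,g), blue(g,i)
round 3: derive anc(h,c) via R1 from anc(h,a), blue(a,c)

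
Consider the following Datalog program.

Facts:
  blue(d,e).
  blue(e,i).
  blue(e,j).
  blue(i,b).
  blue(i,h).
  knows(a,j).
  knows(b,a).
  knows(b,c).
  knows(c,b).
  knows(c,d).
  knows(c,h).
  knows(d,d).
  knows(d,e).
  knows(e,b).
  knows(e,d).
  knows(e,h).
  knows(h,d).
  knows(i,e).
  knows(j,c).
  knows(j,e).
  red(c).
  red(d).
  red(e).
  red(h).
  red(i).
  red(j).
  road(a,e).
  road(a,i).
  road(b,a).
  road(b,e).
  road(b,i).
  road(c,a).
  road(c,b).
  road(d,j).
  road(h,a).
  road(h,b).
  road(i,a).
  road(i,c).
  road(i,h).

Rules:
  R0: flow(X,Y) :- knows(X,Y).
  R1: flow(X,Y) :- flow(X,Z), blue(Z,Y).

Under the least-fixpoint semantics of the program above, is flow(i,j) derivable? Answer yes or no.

round 1: derive flow(a,j) via R0 from knows(a,j)
round 1: derive flow(b,a) via R0 from knows(b,a)
round 1: derive flow(b,c) via R0 from knows(b,c)
round 1: derive flow(c,b) via R0 from knows(c,b)
round 1: derive flow(c,d) via R0 from knows(c,d)
round 1: derive flow(c,h) via R0 from knows(c,h)
round 1: derive flow(d,d) via R0 from knows(d,d)
round 1: derive flow(d,e) via R0 from knows(d,e)
round 1: derive flow(e,b) via R0 from knows(e,b)
round 1: derive flow(e,d) via R0 from knows(e,d)
round 1: derive flow(e,h) via R0 from knows(e,h)
round 1: derive flow(h,d) via R0 from knows(h,d)
round 1: derive flow(i,e) via R0 from knows(i,e)
round 1: derive flow(j,c) via R0 from knows(j,c)
round 1: derive flow(j,e) via R0 from knows(j,e)
round 2: derive flow(c,e) via R1 from flow(c,d), blue(d,e)
round 2: derive flow(d,i) via R1 from flow(d,e), blue(e,i)
round 2: derive flow(d,j) via R1 from flow(d,e), blue(e,j)
round 2: derive flow(e,e) via R1 from flow(e,d), blue(d,e)
round 2: derive flow(h,e) via R1 from flow(h,d), blue(d,e)
round 2: derive flow(i,i) via R1 from flow(i,e), blue(e,i)
round 2: derive flow(i,j) via R1 from flow(i,e), blue(e,j)
round 2: derive flow(j,i) via R1 from flow(j,e), blue(e,i)
round 2: derive flow(j,j) via R1 from flow(j,e), blue(e,j)
round 3: derive flow(c,i) via R1 from flow(c,e), blue(e,i)
round 3: derive flow(c,j) via R1 from flow(c,e), blue(e,j)
round 3: derive flow(d,b) via R1 from flow(d,i), blue(i,b)
round 3: derive flow(d,h) via R1 from flow(d,i), blue(i,h)
round 3: derive flow(e,i) via R1 from flow(e,e), blue(e,i)
round 3: derive flow(e,j) via R1 from flow(e,e), blue(e,j)
round 3: derive flow(h,i) via R1 from flow(h,e), blue(e,i)
round 3: derive flow(h,j) via R1 from flow(h,e), blue(e,j)
round 3: derive flow(i,b) via R1 from flow(i,i), blue(i,b)
round 3: derive flow(i,h) via R1 from flow(i,i), blue(i,h)
round 3: derive flow(j,b) via R1 from flow(j,i), blue(i,b)
round 3: derive flow(j,h) via R1 from flow(j,i), blue(i,h)
round 4: derive flow(h,b) via R1 from flow(h,i), blue(i,b)
round 4: derive flow(h,h) via R1 from flow(h,i), blue(i,h)

yes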